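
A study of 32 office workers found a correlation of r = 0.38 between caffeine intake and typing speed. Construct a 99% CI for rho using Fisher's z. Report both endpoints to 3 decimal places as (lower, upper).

(-0.078, 0.706)

Fisher z: z_r = atanh(r) = ½·ln((1+0.38)/(1−0.38)) = 0.400060
SE(z) = 1/√(n−3) = 1/√29 = 0.185695
99% ⇒ z* = 2.576; margin = 2.576·0.185695 = 0.478350
CI on z-scale: (-0.078290, 0.878410)
Back-transform: tanh(-0.078290) = -0.078130, tanh(0.878410) = 0.705622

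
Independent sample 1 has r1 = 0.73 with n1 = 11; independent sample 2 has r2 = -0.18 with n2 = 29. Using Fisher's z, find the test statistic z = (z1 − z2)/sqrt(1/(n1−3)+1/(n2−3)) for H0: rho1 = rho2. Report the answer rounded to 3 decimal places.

2.747

z1 = atanh(0.73) = 0.928727,  z2 = atanh(-0.18) = -0.181983
SE = √(1/(n1−3) + 1/(n2−3)) = √(1/8 + 1/26) = √(0.1250000 + 0.0384615) = √0.1634615 = 0.404304
z = (z1 − z2)/SE = (0.928727 − (-0.181983)) / 0.404304 = 1.110710 / 0.404304 = 2.747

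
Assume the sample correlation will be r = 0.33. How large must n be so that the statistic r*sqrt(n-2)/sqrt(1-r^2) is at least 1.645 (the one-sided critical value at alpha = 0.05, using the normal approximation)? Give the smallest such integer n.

Need r·√(n−2)/√(1−r²) ≥ 1.645
√(n−2) ≥ 1.645·√(1−0.1089) / 0.33 = 1.645·0.943981 / 0.33 = 4.7056
n−2 ≥ 22.1427  ⇒  n ≥ 24.1427
Smallest integer n = 25

25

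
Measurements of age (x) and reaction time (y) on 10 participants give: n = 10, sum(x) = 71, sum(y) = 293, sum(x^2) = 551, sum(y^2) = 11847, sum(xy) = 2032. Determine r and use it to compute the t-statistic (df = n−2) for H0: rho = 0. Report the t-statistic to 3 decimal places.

-0.352

Numerator: nΣxy − (Σx)(Σy) = 10·2032 − (71)(293) = -483
Denominator: √[(nΣx²−(Σx)²)(nΣy²−(Σy)²)]
  nΣx²−(Σx)² = 10·551 − 5041 = 469;  nΣy²−(Σy)² = 10·11847 − 85849 = 32621
  √(469·32621) = √15299249 = 3911.4254
r = -483 / 3911.4254 = -0.1235
t = r·√(n−2)/√(1−r²) = -0.1235·√8 / √(1−0.015252) = -0.349311 / 0.992345 = -0.352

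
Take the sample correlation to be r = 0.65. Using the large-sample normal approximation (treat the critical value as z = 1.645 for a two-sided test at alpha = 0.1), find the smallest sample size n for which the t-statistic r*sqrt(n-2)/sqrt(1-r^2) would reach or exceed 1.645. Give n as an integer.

Need r·√(n−2)/√(1−r²) ≥ 1.645
√(n−2) ≥ 1.645·√(1−0.4225) / 0.65 = 1.645·0.759934 / 0.65 = 1.9232
n−2 ≥ 3.6987  ⇒  n ≥ 5.6987
Smallest integer n = 6

6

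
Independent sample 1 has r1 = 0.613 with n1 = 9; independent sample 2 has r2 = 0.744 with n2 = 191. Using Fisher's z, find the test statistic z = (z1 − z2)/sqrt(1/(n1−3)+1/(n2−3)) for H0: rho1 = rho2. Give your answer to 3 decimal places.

-0.592

z1 = atanh(0.613) = 0.713713,  z2 = atanh(0.744) = 0.959380
SE = √(1/(n1−3) + 1/(n2−3)) = √(1/6 + 1/188) = √(0.1666667 + 0.0053191) = √0.1719858 = 0.414712
z = (z1 − z2)/SE = (0.713713 − 0.959380) / 0.414712 = -0.245667 / 0.414712 = -0.592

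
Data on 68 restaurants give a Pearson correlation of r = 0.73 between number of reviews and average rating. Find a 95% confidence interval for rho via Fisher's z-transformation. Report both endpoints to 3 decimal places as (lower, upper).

(0.595, 0.825)

z_r = atanh(0.73) = 0.928727;  SE = 1/√(n−3) = 1/√65 = 0.124035
z-limits: 0.928727 ± 1.960·0.124035 = 0.928727 ± 0.243109 = [0.685618, 1.171836]
ρ-limits: (tanh 0.685618, tanh 1.171836) = (0.595, 0.825)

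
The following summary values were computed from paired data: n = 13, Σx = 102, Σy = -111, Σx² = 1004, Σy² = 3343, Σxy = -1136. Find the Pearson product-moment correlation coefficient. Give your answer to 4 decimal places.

Numerator: nΣxy − (Σx)(Σy) = 13·(-1136) − (102)(-111) = -3446
Denominator: √[(nΣx²−(Σx)²)(nΣy²−(Σy)²)]
  nΣx²−(Σx)² = 13·1004 − 10404 = 2648;  nΣy²−(Σy)² = 13·3343 − 12321 = 31138
  √(2648·31138) = √82453424 = 9080.3868
r = -3446 / 9080.3868 = -0.3795

-0.3795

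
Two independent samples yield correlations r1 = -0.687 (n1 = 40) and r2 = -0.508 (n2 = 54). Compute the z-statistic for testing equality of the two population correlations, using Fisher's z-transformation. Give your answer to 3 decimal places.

-1.307

z1 = atanh(-0.687) = -0.842252,  z2 = atanh(-0.508) = -0.560030
SE = √(1/(n1−3) + 1/(n2−3)) = √(1/37 + 1/51) = √(0.0270270 + 0.0196078) = √0.0466348 = 0.215951
z = (z1 − z2)/SE = (-0.842252 − (-0.560030)) / 0.215951 = -0.282222 / 0.215951 = -1.307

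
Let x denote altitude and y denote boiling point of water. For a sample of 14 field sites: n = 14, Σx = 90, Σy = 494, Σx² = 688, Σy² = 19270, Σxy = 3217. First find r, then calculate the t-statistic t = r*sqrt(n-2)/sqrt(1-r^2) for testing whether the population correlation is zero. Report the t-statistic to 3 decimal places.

Numerator: nΣxy − (Σx)(Σy) = 14·3217 − (90)(494) = 578
Denominator: √[(nΣx²−(Σx)²)(nΣy²−(Σy)²)]
  nΣx²−(Σx)² = 14·688 − 8100 = 1532;  nΣy²−(Σy)² = 14·19270 − 244036 = 25744
  √(1532·25744) = √39439808 = 6280.1121
r = 578 / 6280.1121 = 0.0920
t = r·√(n−2)/√(1−r²) = 0.0920·√12 / √(1−0.008464) = 0.318697 / 0.995759 = 0.320

0.320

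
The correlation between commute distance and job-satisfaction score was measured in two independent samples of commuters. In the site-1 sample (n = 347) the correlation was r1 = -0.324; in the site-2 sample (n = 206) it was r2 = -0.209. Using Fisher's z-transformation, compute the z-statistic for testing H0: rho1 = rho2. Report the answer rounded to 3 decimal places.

-1.401

Fisher z-transforms: z1 = atanh(-0.324) = -0.336110, z2 = atanh(-0.209) = -0.212125; difference d = -0.123985
Var(d) = 1/344 + 1/203 = 0.0029070 + 0.0049261 = 0.0078331
z = d/√Var(d) = -0.123985 / √0.0078331 = -0.123985 / 0.088505 = -1.401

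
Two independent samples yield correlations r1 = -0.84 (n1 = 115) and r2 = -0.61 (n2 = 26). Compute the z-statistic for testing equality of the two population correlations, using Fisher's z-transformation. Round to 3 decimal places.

z1 = atanh(-0.84) = -1.221174,  z2 = atanh(-0.61) = -0.708921
SE = √(1/(n1−3) + 1/(n2−3)) = √(1/112 + 1/23) = √(0.0089286 + 0.0434783) = √0.0524069 = 0.228926
z = (z1 − z2)/SE = (-1.221174 − (-0.708921)) / 0.228926 = -0.512253 / 0.228926 = -2.238

-2.238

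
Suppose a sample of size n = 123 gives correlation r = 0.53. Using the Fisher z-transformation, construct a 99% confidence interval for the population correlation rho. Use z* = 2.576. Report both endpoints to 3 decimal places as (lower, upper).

z_r = atanh(0.53) = 0.590145;  SE = 1/√(n−3) = 1/√120 = 0.091287
z-limits: 0.590145 ± 2.576·0.091287 = 0.590145 ± 0.235155 = [0.354990, 0.825300]
ρ-limits: (tanh 0.354990, tanh 0.825300) = (0.341, 0.678)

(0.341, 0.678)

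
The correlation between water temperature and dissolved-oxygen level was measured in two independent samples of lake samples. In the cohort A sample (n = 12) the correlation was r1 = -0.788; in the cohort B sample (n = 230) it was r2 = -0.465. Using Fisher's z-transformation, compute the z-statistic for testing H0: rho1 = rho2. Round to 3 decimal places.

-1.655

Fisher z-transforms: z1 = atanh(-0.788) = -1.066133, z2 = atanh(-0.465) = -0.503672; difference d = -0.562461
Var(d) = 1/9 + 1/227 = 0.1111111 + 0.0044053 = 0.1155164
z = d/√Var(d) = -0.562461 / √0.1155164 = -0.562461 / 0.339877 = -1.655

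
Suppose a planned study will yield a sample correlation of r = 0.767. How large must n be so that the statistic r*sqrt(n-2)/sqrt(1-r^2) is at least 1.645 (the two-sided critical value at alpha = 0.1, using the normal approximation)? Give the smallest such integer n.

4

Need r·√(n−2)/√(1−r²) ≥ 1.645
√(n−2) ≥ 1.645·√(1−0.588289) / 0.767 = 1.645·0.641647 / 0.767 = 1.3762
n−2 ≥ 1.8939  ⇒  n ≥ 3.8939
Smallest integer n = 4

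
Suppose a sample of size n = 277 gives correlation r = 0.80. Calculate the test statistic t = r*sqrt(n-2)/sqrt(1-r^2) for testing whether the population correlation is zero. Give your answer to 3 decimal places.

22.111

t = r·√(n−2) / √(1−r²) with r = 0.80, n = 277
  = 0.80·√275 / √(1 − 0.6400)
  = 0.80·16.583124 / 0.600000
  = 13.266499 / 0.600000 = 22.111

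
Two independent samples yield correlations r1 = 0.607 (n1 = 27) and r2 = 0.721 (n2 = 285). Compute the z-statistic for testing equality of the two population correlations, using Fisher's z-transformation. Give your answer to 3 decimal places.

-0.967

Fisher z-transforms: z1 = atanh(0.607) = 0.704157, z2 = atanh(0.721) = 0.909725; difference d = -0.205568
Var(d) = 1/24 + 1/282 = 0.0416667 + 0.0035461 = 0.0452128
z = d/√Var(d) = -0.205568 / √0.0452128 = -0.205568 / 0.212633 = -0.967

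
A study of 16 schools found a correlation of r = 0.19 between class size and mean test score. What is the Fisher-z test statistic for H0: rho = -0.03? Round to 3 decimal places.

0.802

z_r = atanh(0.19) = 0.192337,  z_0 = atanh(-0.03) = -0.030009
SE = 1/√(n−3) = 1/√13 = 0.277350
z = (z_r − z_0)/SE = (0.192337 − (-0.030009)) / 0.277350 = 0.222346 / 0.277350 = 0.802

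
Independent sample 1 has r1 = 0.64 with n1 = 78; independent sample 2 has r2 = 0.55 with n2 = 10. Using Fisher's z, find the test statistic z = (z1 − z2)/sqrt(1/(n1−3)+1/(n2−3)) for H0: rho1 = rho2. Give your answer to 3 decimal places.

0.354

z1 = atanh(0.64) = 0.758174,  z2 = atanh(0.55) = 0.618381
SE = √(1/(n1−3) + 1/(n2−3)) = √(1/75 + 1/7) = √(0.0133333 + 0.1428571) = √0.1561904 = 0.395209
z = (z1 − z2)/SE = (0.758174 − 0.618381) / 0.395209 = 0.139793 / 0.395209 = 0.354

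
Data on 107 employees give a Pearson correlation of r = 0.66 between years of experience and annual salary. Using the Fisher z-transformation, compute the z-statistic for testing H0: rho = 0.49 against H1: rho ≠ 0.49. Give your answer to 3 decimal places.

z_r = atanh(0.66) = 0.792814,  z_0 = atanh(0.49) = 0.536060
SE = 1/√(n−3) = 1/√104 = 0.098058
z = (z_r − z_0)/SE = (0.792814 − 0.536060) / 0.098058 = 0.256754 / 0.098058 = 2.618

2.618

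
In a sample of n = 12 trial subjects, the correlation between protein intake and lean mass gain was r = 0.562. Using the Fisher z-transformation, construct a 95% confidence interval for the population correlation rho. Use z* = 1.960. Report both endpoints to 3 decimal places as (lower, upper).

z_r = atanh(0.562) = 0.635752;  SE = 1/√(n−3) = 1/√9 = 0.333333
z-limits: 0.635752 ± 1.960·0.333333 = 0.635752 ± 0.653333 = [-0.017581, 1.289085]
ρ-limits: (tanh -0.017581, tanh 1.289085) = (-0.018, 0.859)

(-0.018, 0.859)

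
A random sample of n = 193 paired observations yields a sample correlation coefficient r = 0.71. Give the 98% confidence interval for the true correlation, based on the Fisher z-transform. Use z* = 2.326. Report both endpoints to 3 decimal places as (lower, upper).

(0.616, 0.784)

Fisher z: z_r = atanh(r) = ½·ln((1+0.71)/(1−0.71)) = 0.887184
SE(z) = 1/√(n−3) = 1/√190 = 0.072548
98% ⇒ z* = 2.326; margin = 2.326·0.072548 = 0.168747
CI on z-scale: (0.718437, 1.055931)
Back-transform: tanh(0.718437) = 0.615940, tanh(1.055931) = 0.784102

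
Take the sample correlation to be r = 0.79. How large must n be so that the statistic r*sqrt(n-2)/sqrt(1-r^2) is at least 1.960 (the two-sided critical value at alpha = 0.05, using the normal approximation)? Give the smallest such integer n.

5

Need r·√(n−2)/√(1−r²) ≥ 1.960
√(n−2) ≥ 1.960·√(1−0.6241) / 0.79 = 1.960·0.613107 / 0.79 = 1.5211
n−2 ≥ 2.3137  ⇒  n ≥ 4.3137
Smallest integer n = 5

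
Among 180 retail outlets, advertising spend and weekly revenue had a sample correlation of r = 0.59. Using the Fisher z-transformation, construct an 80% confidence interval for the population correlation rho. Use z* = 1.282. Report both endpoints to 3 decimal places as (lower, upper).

Fisher z: z_r = atanh(r) = ½·ln((1+0.59)/(1−0.59)) = 0.677666
SE(z) = 1/√(n−3) = 1/√177 = 0.075165
80% ⇒ z* = 1.282; margin = 1.282·0.075165 = 0.096362
CI on z-scale: (0.581304, 0.774028)
Back-transform: tanh(0.581304) = 0.523613, tanh(0.774028) = 0.649266

(0.524, 0.649)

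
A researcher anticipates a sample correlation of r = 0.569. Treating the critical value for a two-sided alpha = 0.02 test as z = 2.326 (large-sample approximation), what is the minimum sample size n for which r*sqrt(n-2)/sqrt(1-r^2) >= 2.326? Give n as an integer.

Need r·√(n−2)/√(1−r²) ≥ 2.326
√(n−2) ≥ 2.326·√(1−0.323761) / 0.569 = 2.326·0.822338 / 0.569 = 3.3616
n−2 ≥ 11.3004  ⇒  n ≥ 13.3004
Smallest integer n = 14

14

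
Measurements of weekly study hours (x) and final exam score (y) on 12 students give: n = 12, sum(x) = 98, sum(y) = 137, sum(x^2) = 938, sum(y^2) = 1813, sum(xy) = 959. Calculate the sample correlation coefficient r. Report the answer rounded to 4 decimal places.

S_xy = nΣxy − ΣxΣy = 12·959 − 98·137 = 11508 − 13426 = -1918
S_xx = nΣx² − (Σx)² = 12·938 − 98² = 11256 − 9604 = 1652
S_yy = nΣy² − (Σy)² = 12·1813 − 137² = 21756 − 18769 = 2987
r = S_xy / √(S_xx·S_yy) = -1918 / √(1652·2987) = -1918 / √4934524 = -1918 / 2221.3789 = -0.8634

-0.8634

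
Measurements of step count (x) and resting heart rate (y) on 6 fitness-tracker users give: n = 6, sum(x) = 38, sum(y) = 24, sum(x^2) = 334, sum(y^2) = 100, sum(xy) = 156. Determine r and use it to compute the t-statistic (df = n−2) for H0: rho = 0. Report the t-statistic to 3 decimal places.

0.423

S_xy = nΣxy − ΣxΣy = 6·156 − 38·24 = 936 − 912 = 24
S_xx = nΣx² − (Σx)² = 6·334 − 38² = 2004 − 1444 = 560
S_yy = nΣy² − (Σy)² = 6·100 − 24² = 600 − 576 = 24
r = S_xy / √(S_xx·S_yy) = 24 / √(560·24) = 24 / √13440 = 24 / 115.9310 = 0.2070
t = r·√(n−2)/√(1−r²) = 0.2070·√4 / √(1−0.042849) = 0.414000 / 0.978341 = 0.423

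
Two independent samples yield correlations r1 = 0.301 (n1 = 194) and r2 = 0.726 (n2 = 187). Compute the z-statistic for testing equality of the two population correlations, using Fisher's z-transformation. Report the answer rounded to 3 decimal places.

-5.901

z1 = atanh(0.301) = 0.310619,  z2 = atanh(0.726) = 0.920217
SE = √(1/(n1−3) + 1/(n2−3)) = √(1/191 + 1/184) = √(0.0052356 + 0.0054348) = √0.0106704 = 0.103298
z = (z1 − z2)/SE = (0.310619 − 0.920217) / 0.103298 = -0.609598 / 0.103298 = -5.901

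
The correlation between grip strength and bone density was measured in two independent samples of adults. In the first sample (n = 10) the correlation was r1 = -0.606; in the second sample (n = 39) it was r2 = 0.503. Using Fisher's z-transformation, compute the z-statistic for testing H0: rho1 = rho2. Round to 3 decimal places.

-3.040

Fisher z-transforms: z1 = atanh(-0.606) = -0.702575, z2 = atanh(0.503) = 0.553314; difference d = -1.255889
Var(d) = 1/7 + 1/36 = 0.1428571 + 0.0277778 = 0.1706349
z = d/√Var(d) = -1.255889 / √0.1706349 = -1.255889 / 0.413080 = -3.040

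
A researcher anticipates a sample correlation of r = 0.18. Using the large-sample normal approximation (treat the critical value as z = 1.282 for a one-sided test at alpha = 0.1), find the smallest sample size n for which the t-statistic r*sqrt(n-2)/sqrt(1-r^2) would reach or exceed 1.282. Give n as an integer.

Need r·√(n−2)/√(1−r²) ≥ 1.282
√(n−2) ≥ 1.282·√(1−0.0324) / 0.18 = 1.282·0.983667 / 0.18 = 7.0059
n−2 ≥ 49.0826  ⇒  n ≥ 51.0826
Smallest integer n = 52

52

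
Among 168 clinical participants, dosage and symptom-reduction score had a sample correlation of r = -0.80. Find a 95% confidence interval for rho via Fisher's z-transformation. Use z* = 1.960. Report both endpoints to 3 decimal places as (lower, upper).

Fisher z: z_r = atanh(r) = ½·ln((1+(-0.80))/(1−(-0.80))) = -1.098612
SE(z) = 1/√(n−3) = 1/√165 = 0.077850
95% ⇒ z* = 1.960; margin = 1.960·0.077850 = 0.152586
CI on z-scale: (-1.251198, -0.946026)
Back-transform: tanh(-1.251198) = -0.848619, tanh(-0.946026) = -0.737979

(-0.849, -0.738)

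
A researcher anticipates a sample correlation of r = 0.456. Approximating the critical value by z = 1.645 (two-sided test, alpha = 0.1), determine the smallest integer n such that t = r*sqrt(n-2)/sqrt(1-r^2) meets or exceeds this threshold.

13

Need r·√(n−2)/√(1−r²) ≥ 1.645
√(n−2) ≥ 1.645·√(1−0.207936) / 0.456 = 1.645·0.889980 / 0.456 = 3.2106
n−2 ≥ 10.3080  ⇒  n ≥ 12.3080
Smallest integer n = 13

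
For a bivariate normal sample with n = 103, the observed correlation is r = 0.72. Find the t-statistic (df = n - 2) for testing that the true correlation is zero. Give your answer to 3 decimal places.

1 − r² = 1 − 0.5184 = 0.4816;  √(1−r²) = 0.693974
√(n−2) = √101 = 10.049876
t = r·√(n−2)/√(1−r²) = 0.72 · 10.049876 / 0.693974 = 10.427

10.427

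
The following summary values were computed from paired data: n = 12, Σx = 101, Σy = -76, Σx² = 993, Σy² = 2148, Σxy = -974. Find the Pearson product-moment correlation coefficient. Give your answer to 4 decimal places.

S_xy = nΣxy − ΣxΣy = 12·(-974) − 101·(-76) = -11688 − (-7676) = -4012
S_xx = nΣx² − (Σx)² = 12·993 − 101² = 11916 − 10201 = 1715
S_yy = nΣy² − (Σy)² = 12·2148 − (-76)² = 25776 − 5776 = 20000
r = S_xy / √(S_xx·S_yy) = -4012 / √(1715·20000) = -4012 / √34300000 = -4012 / 5856.6202 = -0.6850

-0.6850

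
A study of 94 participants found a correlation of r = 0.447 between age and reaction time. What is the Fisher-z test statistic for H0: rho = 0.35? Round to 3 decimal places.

z_r = atanh(0.447) = 0.480945,  z_0 = atanh(0.35) = 0.365444
SE = 1/√(n−3) = 1/√91 = 0.104828
z = (z_r − z_0)/SE = (0.480945 − 0.365444) / 0.104828 = 0.115501 / 0.104828 = 1.102

1.102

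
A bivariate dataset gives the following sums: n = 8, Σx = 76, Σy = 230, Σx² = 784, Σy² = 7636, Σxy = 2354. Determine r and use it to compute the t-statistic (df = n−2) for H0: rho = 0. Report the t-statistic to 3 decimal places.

2.216

Numerator: nΣxy − (Σx)(Σy) = 8·2354 − (76)(230) = 1352
Denominator: √[(nΣx²−(Σx)²)(nΣy²−(Σy)²)]
  nΣx²−(Σx)² = 8·784 − 5776 = 496;  nΣy²−(Σy)² = 8·7636 − 52900 = 8188
  √(496·8188) = √4061248 = 2015.2538
r = 1352 / 2015.2538 = 0.6709
t = r·√(n−2)/√(1−r²) = 0.6709·√6 / √(1−0.450107) = 1.643363 / 0.741548 = 2.216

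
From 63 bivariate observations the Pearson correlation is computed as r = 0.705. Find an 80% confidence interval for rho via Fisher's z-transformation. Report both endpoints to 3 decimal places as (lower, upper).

z_r = atanh(0.705) = 0.877173;  SE = 1/√(n−3) = 1/√60 = 0.129099
z-limits: 0.877173 ± 1.282·0.129099 = 0.877173 ± 0.165505 = [0.711668, 1.042678]
ρ-limits: (tanh 0.711668, tanh 1.042678) = (0.612, 0.779)

(0.612, 0.779)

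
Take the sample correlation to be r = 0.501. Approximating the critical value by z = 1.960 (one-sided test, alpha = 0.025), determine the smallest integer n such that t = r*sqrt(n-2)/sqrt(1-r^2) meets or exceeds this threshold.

14

Need r·√(n−2)/√(1−r²) ≥ 1.960
√(n−2) ≥ 1.960·√(1−0.251001) / 0.501 = 1.960·0.865447 / 0.501 = 3.3858
n−2 ≥ 11.4636  ⇒  n ≥ 13.4636
Smallest integer n = 14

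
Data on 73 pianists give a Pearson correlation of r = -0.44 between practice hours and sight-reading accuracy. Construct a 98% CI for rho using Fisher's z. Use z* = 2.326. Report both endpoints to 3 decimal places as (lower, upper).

Fisher z: z_r = atanh(r) = ½·ln((1+(-0.44))/(1−(-0.44))) = -0.472231
SE(z) = 1/√(n−3) = 1/√70 = 0.119523
98% ⇒ z* = 2.326; margin = 2.326·0.119523 = 0.278010
CI on z-scale: (-0.750241, -0.194221)
Back-transform: tanh(-0.750241) = -0.635293, tanh(-0.194221) = -0.191815

(-0.635, -0.192)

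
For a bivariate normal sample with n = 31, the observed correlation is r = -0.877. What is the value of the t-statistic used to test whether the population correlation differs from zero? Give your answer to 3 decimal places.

-9.829

1 − r² = 1 − 0.769129 = 0.230871;  √(1−r²) = 0.480490
√(n−2) = √29 = 5.385165
t = r·√(n−2)/√(1−r²) = -0.877 · 5.385165 / 0.480490 = -9.829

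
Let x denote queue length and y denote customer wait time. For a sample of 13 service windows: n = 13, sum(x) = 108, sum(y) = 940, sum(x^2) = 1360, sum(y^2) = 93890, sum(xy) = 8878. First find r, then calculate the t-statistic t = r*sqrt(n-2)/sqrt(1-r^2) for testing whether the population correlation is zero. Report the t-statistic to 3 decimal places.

Numerator: nΣxy − (Σx)(Σy) = 13·8878 − (108)(940) = 13894
Denominator: √[(nΣx²−(Σx)²)(nΣy²−(Σy)²)]
  nΣx²−(Σx)² = 13·1360 − 11664 = 6016;  nΣy²−(Σy)² = 13·93890 − 883600 = 336970
  √(6016·336970) = √2027211520 = 45024.5657
r = 13894 / 45024.5657 = 0.3086
t = r·√(n−2)/√(1−r²) = 0.3086·√11 / √(1−0.095234) = 1.023510 / 0.951192 = 1.076

1.076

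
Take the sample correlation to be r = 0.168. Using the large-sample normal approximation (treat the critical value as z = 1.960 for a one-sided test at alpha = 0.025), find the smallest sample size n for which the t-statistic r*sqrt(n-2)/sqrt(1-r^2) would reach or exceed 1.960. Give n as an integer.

135

r√(n−2)/√(1−r²) ≥ 1.960  ⇔  n−2 ≥ (1.960)²·(1−r²)/r²
(1−r²)/r² = (1−0.028224)/0.028224 = 34.4308
n ≥ 2 + 3.8416·34.4308 = 2 + 132.2694 = 134.2694
⌈134.2694⌉ = 135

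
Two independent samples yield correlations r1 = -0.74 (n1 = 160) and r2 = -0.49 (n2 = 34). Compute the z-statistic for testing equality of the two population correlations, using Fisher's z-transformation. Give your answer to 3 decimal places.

Fisher z-transforms: z1 = atanh(-0.74) = -0.950479, z2 = atanh(-0.49) = -0.536060; difference d = -0.414419
Var(d) = 1/157 + 1/31 = 0.0063694 + 0.0322581 = 0.0386275
z = d/√Var(d) = -0.414419 / √0.0386275 = -0.414419 / 0.196539 = -2.109

-2.109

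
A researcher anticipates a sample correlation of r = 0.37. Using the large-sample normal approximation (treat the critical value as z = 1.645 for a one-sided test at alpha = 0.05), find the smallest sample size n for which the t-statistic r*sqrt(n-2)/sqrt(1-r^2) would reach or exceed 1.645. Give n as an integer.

Need r·√(n−2)/√(1−r²) ≥ 1.645
√(n−2) ≥ 1.645·√(1−0.1369) / 0.37 = 1.645·0.929032 / 0.37 = 4.1304
n−2 ≥ 17.0602  ⇒  n ≥ 19.0602
Smallest integer n = 20

20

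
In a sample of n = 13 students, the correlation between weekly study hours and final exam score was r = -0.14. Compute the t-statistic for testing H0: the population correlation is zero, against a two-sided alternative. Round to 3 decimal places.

t = r·√(n−2) / √(1−r²) with r = -0.14, n = 13
  = -0.14·√11 / √(1 − 0.0196)
  = -0.14·3.316625 / 0.990152
  = -0.464328 / 0.990152 = -0.469

-0.469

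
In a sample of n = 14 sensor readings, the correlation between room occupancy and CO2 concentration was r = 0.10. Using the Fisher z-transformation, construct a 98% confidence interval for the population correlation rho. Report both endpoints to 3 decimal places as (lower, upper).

z_r = atanh(0.10) = 0.100335;  SE = 1/√(n−3) = 1/√11 = 0.301511
z-limits: 0.100335 ± 2.326·0.301511 = 0.100335 ± 0.701315 = [-0.600980, 0.801650]
ρ-limits: (tanh -0.600980, tanh 0.801650) = (-0.538, 0.665)

(-0.538, 0.665)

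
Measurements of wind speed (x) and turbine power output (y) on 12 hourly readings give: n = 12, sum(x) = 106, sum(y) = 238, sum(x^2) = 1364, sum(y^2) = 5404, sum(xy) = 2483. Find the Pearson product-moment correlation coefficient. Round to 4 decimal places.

S_xy = nΣxy − ΣxΣy = 12·2483 − 106·238 = 29796 − 25228 = 4568
S_xx = nΣx² − (Σx)² = 12·1364 − 106² = 16368 − 11236 = 5132
S_yy = nΣy² − (Σy)² = 12·5404 − 238² = 64848 − 56644 = 8204
r = S_xy / √(S_xx·S_yy) = 4568 / √(5132·8204) = 4568 / √42102928 = 4568 / 6488.6769 = 0.7040

0.7040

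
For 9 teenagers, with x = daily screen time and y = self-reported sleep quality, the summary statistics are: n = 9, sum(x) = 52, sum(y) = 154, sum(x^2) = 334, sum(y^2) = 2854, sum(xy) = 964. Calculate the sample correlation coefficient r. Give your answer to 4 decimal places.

Numerator: nΣxy − (Σx)(Σy) = 9·964 − (52)(154) = 668
Denominator: √[(nΣx²−(Σx)²)(nΣy²−(Σy)²)]
  nΣx²−(Σx)² = 9·334 − 2704 = 302;  nΣy²−(Σy)² = 9·2854 − 23716 = 1970
  √(302·1970) = √594940 = 771.3235
r = 668 / 771.3235 = 0.8660

0.8660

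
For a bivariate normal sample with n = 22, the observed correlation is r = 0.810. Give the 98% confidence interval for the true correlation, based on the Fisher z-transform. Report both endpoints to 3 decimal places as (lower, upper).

(0.532, 0.930)

z_r = atanh(0.810) = 1.127029;  SE = 1/√(n−3) = 1/√19 = 0.229416
z-limits: 1.127029 ± 2.326·0.229416 = 1.127029 ± 0.533622 = [0.593407, 1.660651]
ρ-limits: (tanh 0.593407, tanh 1.660651) = (0.532, 0.930)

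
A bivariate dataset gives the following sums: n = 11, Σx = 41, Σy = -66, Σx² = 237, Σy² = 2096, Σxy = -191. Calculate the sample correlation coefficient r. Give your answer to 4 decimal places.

Numerator: nΣxy − (Σx)(Σy) = 11·(-191) − (41)(-66) = 605
Denominator: √[(nΣx²−(Σx)²)(nΣy²−(Σy)²)]
  nΣx²−(Σx)² = 11·237 − 1681 = 926;  nΣy²−(Σy)² = 11·2096 − 4356 = 18700
  √(926·18700) = √17316200 = 4161.2738
r = 605 / 4161.2738 = 0.1454

0.1454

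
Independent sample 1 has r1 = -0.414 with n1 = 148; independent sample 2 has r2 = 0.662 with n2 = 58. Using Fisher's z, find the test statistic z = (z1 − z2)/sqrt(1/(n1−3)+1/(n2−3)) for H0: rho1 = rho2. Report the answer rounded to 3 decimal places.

z1 = atanh(-0.414) = -0.440429,  z2 = atanh(0.662) = 0.796366
SE = √(1/(n1−3) + 1/(n2−3)) = √(1/145 + 1/55) = √(0.0068966 + 0.0181818) = √0.0250784 = 0.158362
z = (z1 − z2)/SE = (-0.440429 − 0.796366) / 0.158362 = -1.236795 / 0.158362 = -7.810

-7.810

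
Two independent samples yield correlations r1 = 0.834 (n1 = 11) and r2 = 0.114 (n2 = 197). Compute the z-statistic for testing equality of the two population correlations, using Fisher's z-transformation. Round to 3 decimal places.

z1 = atanh(0.834) = 1.201133,  z2 = atanh(0.114) = 0.114498
SE = √(1/(n1−3) + 1/(n2−3)) = √(1/8 + 1/194) = √(0.1250000 + 0.0051546) = √0.1301546 = 0.360769
z = (z1 − z2)/SE = (1.201133 − 0.114498) / 0.360769 = 1.086635 / 0.360769 = 3.012

3.012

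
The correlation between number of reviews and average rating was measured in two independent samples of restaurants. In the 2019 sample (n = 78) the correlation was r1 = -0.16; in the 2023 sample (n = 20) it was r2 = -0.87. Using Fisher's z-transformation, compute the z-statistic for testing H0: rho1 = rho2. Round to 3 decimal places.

z1 = atanh(-0.16) = -0.161387,  z2 = atanh(-0.87) = -1.333080
SE = √(1/(n1−3) + 1/(n2−3)) = √(1/75 + 1/17) = √(0.0133333 + 0.0588235) = √0.0721568 = 0.268620
z = (z1 − z2)/SE = (-0.161387 − (-1.333080)) / 0.268620 = 1.171693 / 0.268620 = 4.362

4.362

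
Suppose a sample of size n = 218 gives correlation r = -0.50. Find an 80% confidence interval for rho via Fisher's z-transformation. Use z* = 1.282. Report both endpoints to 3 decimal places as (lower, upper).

Fisher z: z_r = atanh(r) = ½·ln((1+(-0.50))/(1−(-0.50))) = -0.549306
SE(z) = 1/√(n−3) = 1/√215 = 0.068199
80% ⇒ z* = 1.282; margin = 1.282·0.068199 = 0.087431
CI on z-scale: (-0.636737, -0.461875)
Back-transform: tanh(-0.636737) = -0.562674, tanh(-0.461875) = -0.431611

(-0.563, -0.432)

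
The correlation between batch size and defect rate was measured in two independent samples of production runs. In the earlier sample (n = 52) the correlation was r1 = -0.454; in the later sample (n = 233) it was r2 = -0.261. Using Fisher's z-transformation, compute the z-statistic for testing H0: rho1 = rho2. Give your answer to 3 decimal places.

Fisher z-transforms: z1 = atanh(-0.454) = -0.489727, z2 = atanh(-0.261) = -0.267181; difference d = -0.222546
Var(d) = 1/49 + 1/230 = 0.0204082 + 0.0043478 = 0.0247560
z = d/√Var(d) = -0.222546 / √0.0247560 = -0.222546 / 0.157340 = -1.414

-1.414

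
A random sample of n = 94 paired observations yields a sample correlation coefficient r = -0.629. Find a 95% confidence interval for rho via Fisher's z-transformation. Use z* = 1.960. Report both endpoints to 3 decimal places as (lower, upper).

z_r = atanh(-0.629) = -0.739760;  SE = 1/√(n−3) = 1/√91 = 0.104828
z-limits: -0.739760 ± 1.960·0.104828 = -0.739760 ± 0.205463 = [-0.945223, -0.534297]
ρ-limits: (tanh -0.945223, tanh -0.534297) = (-0.738, -0.489)

(-0.738, -0.489)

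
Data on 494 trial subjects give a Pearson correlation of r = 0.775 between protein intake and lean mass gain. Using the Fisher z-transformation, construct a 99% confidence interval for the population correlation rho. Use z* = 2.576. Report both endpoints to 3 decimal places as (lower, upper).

Fisher z: z_r = atanh(r) = ½·ln((1+0.775)/(1−0.775)) = 1.032728
SE(z) = 1/√(n−3) = 1/√491 = 0.045129
99% ⇒ z* = 2.576; margin = 2.576·0.045129 = 0.116252
CI on z-scale: (0.916476, 1.148980)
Back-transform: tanh(0.916476) = 0.724226, tanh(1.148980) = 0.817416

(0.724, 0.817)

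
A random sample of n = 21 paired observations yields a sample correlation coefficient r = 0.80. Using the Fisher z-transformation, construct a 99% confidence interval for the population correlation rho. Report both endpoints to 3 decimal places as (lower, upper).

z_r = atanh(0.80) = 1.098612;  SE = 1/√(n−3) = 1/√18 = 0.235702
z-limits: 1.098612 ± 2.576·0.235702 = 1.098612 ± 0.607168 = [0.491444, 1.705780]
ρ-limits: (tanh 0.491444, tanh 1.705780) = (0.455, 0.936)

(0.455, 0.936)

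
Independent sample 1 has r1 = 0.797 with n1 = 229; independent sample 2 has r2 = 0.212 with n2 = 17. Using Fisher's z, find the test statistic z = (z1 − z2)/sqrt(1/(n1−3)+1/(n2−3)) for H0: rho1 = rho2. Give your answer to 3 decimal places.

3.177

z1 = atanh(0.797) = 1.090334,  z2 = atanh(0.212) = 0.215265
SE = √(1/(n1−3) + 1/(n2−3)) = √(1/226 + 1/14) = √(0.0044248 + 0.0714286) = √0.0758534 = 0.275415
z = (z1 − z2)/SE = (1.090334 − 0.215265) / 0.275415 = 0.875069 / 0.275415 = 3.177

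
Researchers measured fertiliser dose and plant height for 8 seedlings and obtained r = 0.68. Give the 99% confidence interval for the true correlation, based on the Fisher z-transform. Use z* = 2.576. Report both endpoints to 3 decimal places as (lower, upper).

z_r = atanh(0.68) = 0.829114;  SE = 1/√(n−3) = 1/√5 = 0.447214
z-limits: 0.829114 ± 2.576·0.447214 = 0.829114 ± 1.152023 = [-0.322909, 1.981137]
ρ-limits: (tanh -0.322909, tanh 1.981137) = (-0.312, 0.963)

(-0.312, 0.963)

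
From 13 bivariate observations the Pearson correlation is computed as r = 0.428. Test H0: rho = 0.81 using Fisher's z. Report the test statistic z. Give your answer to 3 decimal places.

-2.117

z_r = atanh(0.428) = 0.457446,  z_0 = atanh(0.81) = 1.127029
SE = 1/√(n−3) = 1/√10 = 0.316228
z = (z_r − z_0)/SE = (0.457446 − 1.127029) / 0.316228 = -0.669583 / 0.316228 = -2.117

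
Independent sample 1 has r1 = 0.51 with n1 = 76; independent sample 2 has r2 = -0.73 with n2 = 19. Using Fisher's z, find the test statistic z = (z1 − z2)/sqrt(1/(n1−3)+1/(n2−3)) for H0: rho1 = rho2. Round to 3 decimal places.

5.403

z1 = atanh(0.51) = 0.562730,  z2 = atanh(-0.73) = -0.928727
SE = √(1/(n1−3) + 1/(n2−3)) = √(1/73 + 1/16) = √(0.0136986 + 0.0625000) = √0.0761986 = 0.276041
z = (z1 − z2)/SE = (0.562730 − (-0.928727)) / 0.276041 = 1.491457 / 0.276041 = 5.403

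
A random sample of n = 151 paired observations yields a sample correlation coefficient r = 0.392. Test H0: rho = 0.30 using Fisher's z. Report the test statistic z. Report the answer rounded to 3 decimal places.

1.273

z_r = atanh(0.392) = 0.414161,  z_0 = atanh(0.30) = 0.309520
SE = 1/√(n−3) = 1/√148 = 0.082199
z = (z_r − z_0)/SE = (0.414161 − 0.309520) / 0.082199 = 0.104641 / 0.082199 = 1.273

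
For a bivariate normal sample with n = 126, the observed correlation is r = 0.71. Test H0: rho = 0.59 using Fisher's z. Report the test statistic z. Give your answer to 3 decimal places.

2.324

Fisher z: atanh(0.71) = 0.887184, atanh(0.59) = 0.677666
z = (z_r − z_0)·√(n−3) = (0.887184 − 0.677666)·√123 = 0.209518 · 11.090537 = 2.324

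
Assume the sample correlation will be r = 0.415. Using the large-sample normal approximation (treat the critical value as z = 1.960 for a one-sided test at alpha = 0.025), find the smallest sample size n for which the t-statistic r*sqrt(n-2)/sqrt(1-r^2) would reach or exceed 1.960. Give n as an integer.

21

Need r·√(n−2)/√(1−r²) ≥ 1.960
√(n−2) ≥ 1.960·√(1−0.172225) / 0.415 = 1.960·0.909821 / 0.415 = 4.2970
n−2 ≥ 18.4642  ⇒  n ≥ 20.4642
Smallest integer n = 21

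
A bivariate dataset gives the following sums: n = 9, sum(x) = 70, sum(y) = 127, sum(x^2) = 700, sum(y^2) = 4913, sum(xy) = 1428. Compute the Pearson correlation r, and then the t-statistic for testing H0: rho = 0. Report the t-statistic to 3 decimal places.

2.157

Numerator: nΣxy − (Σx)(Σy) = 9·1428 − (70)(127) = 3962
Denominator: √[(nΣx²−(Σx)²)(nΣy²−(Σy)²)]
  nΣx²−(Σx)² = 9·700 − 4900 = 1400;  nΣy²−(Σy)² = 9·4913 − 16129 = 28088
  √(1400·28088) = √39323200 = 6270.8213
r = 3962 / 6270.8213 = 0.6318
t = r·√(n−2)/√(1−r²) = 0.6318·√7 / √(1−0.399171) = 1.671586 / 0.775132 = 2.157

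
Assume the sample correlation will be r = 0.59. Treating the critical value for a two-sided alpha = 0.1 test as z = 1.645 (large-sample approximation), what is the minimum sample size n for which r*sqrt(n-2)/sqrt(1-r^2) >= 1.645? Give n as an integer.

8

Need r·√(n−2)/√(1−r²) ≥ 1.645
√(n−2) ≥ 1.645·√(1−0.3481) / 0.59 = 1.645·0.807403 / 0.59 = 2.2511
n−2 ≥ 5.0675  ⇒  n ≥ 7.0675
Smallest integer n = 8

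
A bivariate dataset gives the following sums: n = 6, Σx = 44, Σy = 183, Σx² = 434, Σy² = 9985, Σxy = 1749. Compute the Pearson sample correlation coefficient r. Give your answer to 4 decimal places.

S_xy = nΣxy − ΣxΣy = 6·1749 − 44·183 = 10494 − 8052 = 2442
S_xx = nΣx² − (Σx)² = 6·434 − 44² = 2604 − 1936 = 668
S_yy = nΣy² − (Σy)² = 6·9985 − 183² = 59910 − 33489 = 26421
r = S_xy / √(S_xx·S_yy) = 2442 / √(668·26421) = 2442 / √17649228 = 2442 / 4201.0984 = 0.5813

0.5813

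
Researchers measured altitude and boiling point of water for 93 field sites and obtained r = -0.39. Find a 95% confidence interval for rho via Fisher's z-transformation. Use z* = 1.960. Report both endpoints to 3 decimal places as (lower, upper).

(-0.550, -0.202)

z_r = atanh(-0.39) = -0.411800;  SE = 1/√(n−3) = 1/√90 = 0.105409
z-limits: -0.411800 ± 1.960·0.105409 = -0.411800 ± 0.206602 = [-0.618402, -0.205198]
ρ-limits: (tanh -0.618402, tanh -0.205198) = (-0.550, -0.202)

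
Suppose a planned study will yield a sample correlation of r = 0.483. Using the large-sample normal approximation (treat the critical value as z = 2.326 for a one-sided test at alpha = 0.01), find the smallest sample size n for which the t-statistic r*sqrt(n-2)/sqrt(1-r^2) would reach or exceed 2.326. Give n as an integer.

20

r√(n−2)/√(1−r²) ≥ 2.326  ⇔  n−2 ≥ (2.326)²·(1−r²)/r²
(1−r²)/r² = (1−0.233289)/0.233289 = 3.2865
n ≥ 2 + 5.410276·3.2865 = 2 + 17.7809 = 19.7809
⌈19.7809⌉ = 20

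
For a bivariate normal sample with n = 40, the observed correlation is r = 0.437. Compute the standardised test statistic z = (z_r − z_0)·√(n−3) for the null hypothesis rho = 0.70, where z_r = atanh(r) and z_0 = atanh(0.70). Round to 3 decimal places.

z_r = atanh(0.437) = 0.468517,  z_0 = atanh(0.70) = 0.867301
SE = 1/√(n−3) = 1/√37 = 0.164399
z = (z_r − z_0)/SE = (0.468517 − 0.867301) / 0.164399 = -0.398784 / 0.164399 = -2.426

-2.426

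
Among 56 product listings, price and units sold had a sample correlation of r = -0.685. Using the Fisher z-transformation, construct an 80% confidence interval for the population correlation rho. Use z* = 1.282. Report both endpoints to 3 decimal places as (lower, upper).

(-0.768, -0.580)

Fisher z: z_r = atanh(r) = ½·ln((1+(-0.685))/(1−(-0.685))) = -0.838474
SE(z) = 1/√(n−3) = 1/√53 = 0.137361
80% ⇒ z* = 1.282; margin = 1.282·0.137361 = 0.176097
CI on z-scale: (-1.014571, -0.662377)
Back-transform: tanh(-1.014571) = -0.767646, tanh(-0.662377) = -0.579943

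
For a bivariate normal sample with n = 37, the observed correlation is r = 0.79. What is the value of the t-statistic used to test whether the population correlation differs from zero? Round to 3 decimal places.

7.623

t = r·√(n−2) / √(1−r²) with r = 0.79, n = 37
  = 0.79·√35 / √(1 − 0.6241)
  = 0.79·5.916080 / 0.613107
  = 4.673703 / 0.613107 = 7.623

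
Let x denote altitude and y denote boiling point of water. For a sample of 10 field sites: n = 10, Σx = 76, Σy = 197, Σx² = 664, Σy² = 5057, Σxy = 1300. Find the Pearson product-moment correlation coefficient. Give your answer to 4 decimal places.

Numerator: nΣxy − (Σx)(Σy) = 10·1300 − (76)(197) = -1972
Denominator: √[(nΣx²−(Σx)²)(nΣy²−(Σy)²)]
  nΣx²−(Σx)² = 10·664 − 5776 = 864;  nΣy²−(Σy)² = 10·5057 − 38809 = 11761
  √(864·11761) = √10161504 = 3187.7114
r = -1972 / 3187.7114 = -0.6186

-0.6186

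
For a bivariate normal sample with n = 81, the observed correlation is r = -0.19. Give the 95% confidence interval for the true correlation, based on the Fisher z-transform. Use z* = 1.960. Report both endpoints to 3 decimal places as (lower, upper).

(-0.392, 0.030)

Fisher z: z_r = atanh(r) = ½·ln((1+(-0.19))/(1−(-0.19))) = -0.192337
SE(z) = 1/√(n−3) = 1/√78 = 0.113228
95% ⇒ z* = 1.960; margin = 1.960·0.113228 = 0.221927
CI on z-scale: (-0.414264, 0.029590)
Back-transform: tanh(-0.414264) = -0.392087, tanh(0.029590) = 0.029581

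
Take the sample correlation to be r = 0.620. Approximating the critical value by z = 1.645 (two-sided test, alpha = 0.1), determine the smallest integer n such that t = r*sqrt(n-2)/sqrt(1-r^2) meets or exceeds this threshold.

r√(n−2)/√(1−r²) ≥ 1.645  ⇔  n−2 ≥ (1.645)²·(1−r²)/r²
(1−r²)/r² = (1−0.384400)/0.384400 = 1.6015
n ≥ 2 + 2.706025·1.6015 = 2 + 4.3337 = 6.3337
⌈6.3337⌉ = 7

7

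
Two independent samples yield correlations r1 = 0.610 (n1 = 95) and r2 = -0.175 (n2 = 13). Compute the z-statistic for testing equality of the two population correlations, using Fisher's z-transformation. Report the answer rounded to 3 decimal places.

2.660

Fisher z-transforms: z1 = atanh(0.610) = 0.708921, z2 = atanh(-0.175) = -0.176820; difference d = 0.885741
Var(d) = 1/92 + 1/10 = 0.0108696 + 0.1000000 = 0.1108696
z = d/√Var(d) = 0.885741 / √0.1108696 = 0.885741 / 0.332971 = 2.660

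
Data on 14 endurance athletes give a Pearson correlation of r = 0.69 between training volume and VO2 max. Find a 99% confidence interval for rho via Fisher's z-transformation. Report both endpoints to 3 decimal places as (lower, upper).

(0.071, 0.925)

z_r = atanh(0.69) = 0.847956;  SE = 1/√(n−3) = 1/√11 = 0.301511
z-limits: 0.847956 ± 2.576·0.301511 = 0.847956 ± 0.776692 = [0.071264, 1.624648]
ρ-limits: (tanh 0.071264, tanh 1.624648) = (0.071, 0.925)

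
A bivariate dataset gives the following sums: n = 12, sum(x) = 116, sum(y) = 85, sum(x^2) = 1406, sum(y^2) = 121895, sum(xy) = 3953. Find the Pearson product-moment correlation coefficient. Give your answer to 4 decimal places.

0.5329

Numerator: nΣxy − (Σx)(Σy) = 12·3953 − (116)(85) = 37576
Denominator: √[(nΣx²−(Σx)²)(nΣy²−(Σy)²)]
  nΣx²−(Σx)² = 12·1406 − 13456 = 3416;  nΣy²−(Σy)² = 12·121895 − 7225 = 1455515
  √(3416·1455515) = √4972039240 = 70512.6885
r = 37576 / 70512.6885 = 0.5329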